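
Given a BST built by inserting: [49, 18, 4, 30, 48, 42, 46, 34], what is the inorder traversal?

Tree insertion order: [49, 18, 4, 30, 48, 42, 46, 34]
Tree (level-order array): [49, 18, None, 4, 30, None, None, None, 48, 42, None, 34, 46]
Inorder traversal: [4, 18, 30, 34, 42, 46, 48, 49]


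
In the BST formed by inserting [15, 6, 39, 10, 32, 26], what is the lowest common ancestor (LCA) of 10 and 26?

Tree insertion order: [15, 6, 39, 10, 32, 26]
Tree (level-order array): [15, 6, 39, None, 10, 32, None, None, None, 26]
In a BST, the LCA of p=10, q=26 is the first node v on the
root-to-leaf path with p <= v <= q (go left if both < v, right if both > v).
Walk from root:
  at 15: 10 <= 15 <= 26, this is the LCA
LCA = 15


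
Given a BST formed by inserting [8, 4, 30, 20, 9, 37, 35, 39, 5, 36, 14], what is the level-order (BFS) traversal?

Tree insertion order: [8, 4, 30, 20, 9, 37, 35, 39, 5, 36, 14]
Tree (level-order array): [8, 4, 30, None, 5, 20, 37, None, None, 9, None, 35, 39, None, 14, None, 36]
BFS from the root, enqueuing left then right child of each popped node:
  queue [8] -> pop 8, enqueue [4, 30], visited so far: [8]
  queue [4, 30] -> pop 4, enqueue [5], visited so far: [8, 4]
  queue [30, 5] -> pop 30, enqueue [20, 37], visited so far: [8, 4, 30]
  queue [5, 20, 37] -> pop 5, enqueue [none], visited so far: [8, 4, 30, 5]
  queue [20, 37] -> pop 20, enqueue [9], visited so far: [8, 4, 30, 5, 20]
  queue [37, 9] -> pop 37, enqueue [35, 39], visited so far: [8, 4, 30, 5, 20, 37]
  queue [9, 35, 39] -> pop 9, enqueue [14], visited so far: [8, 4, 30, 5, 20, 37, 9]
  queue [35, 39, 14] -> pop 35, enqueue [36], visited so far: [8, 4, 30, 5, 20, 37, 9, 35]
  queue [39, 14, 36] -> pop 39, enqueue [none], visited so far: [8, 4, 30, 5, 20, 37, 9, 35, 39]
  queue [14, 36] -> pop 14, enqueue [none], visited so far: [8, 4, 30, 5, 20, 37, 9, 35, 39, 14]
  queue [36] -> pop 36, enqueue [none], visited so far: [8, 4, 30, 5, 20, 37, 9, 35, 39, 14, 36]
Result: [8, 4, 30, 5, 20, 37, 9, 35, 39, 14, 36]


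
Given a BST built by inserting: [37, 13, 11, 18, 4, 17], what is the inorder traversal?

Tree insertion order: [37, 13, 11, 18, 4, 17]
Tree (level-order array): [37, 13, None, 11, 18, 4, None, 17]
Inorder traversal: [4, 11, 13, 17, 18, 37]


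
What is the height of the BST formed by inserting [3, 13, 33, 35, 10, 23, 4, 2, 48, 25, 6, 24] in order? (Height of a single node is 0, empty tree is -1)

Insertion order: [3, 13, 33, 35, 10, 23, 4, 2, 48, 25, 6, 24]
Tree (level-order array): [3, 2, 13, None, None, 10, 33, 4, None, 23, 35, None, 6, None, 25, None, 48, None, None, 24]
Compute height bottom-up (empty subtree = -1):
  height(2) = 1 + max(-1, -1) = 0
  height(6) = 1 + max(-1, -1) = 0
  height(4) = 1 + max(-1, 0) = 1
  height(10) = 1 + max(1, -1) = 2
  height(24) = 1 + max(-1, -1) = 0
  height(25) = 1 + max(0, -1) = 1
  height(23) = 1 + max(-1, 1) = 2
  height(48) = 1 + max(-1, -1) = 0
  height(35) = 1 + max(-1, 0) = 1
  height(33) = 1 + max(2, 1) = 3
  height(13) = 1 + max(2, 3) = 4
  height(3) = 1 + max(0, 4) = 5
Height = 5


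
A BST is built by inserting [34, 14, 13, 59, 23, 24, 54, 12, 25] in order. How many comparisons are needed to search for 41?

Search path for 41: 34 -> 59 -> 54
Found: False
Comparisons: 3


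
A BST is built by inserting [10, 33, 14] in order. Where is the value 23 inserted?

Starting tree (level order): [10, None, 33, 14]
Insertion path: 10 -> 33 -> 14
Result: insert 23 as right child of 14
Final tree (level order): [10, None, 33, 14, None, None, 23]


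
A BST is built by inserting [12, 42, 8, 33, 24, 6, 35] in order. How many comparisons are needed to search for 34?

Search path for 34: 12 -> 42 -> 33 -> 35
Found: False
Comparisons: 4


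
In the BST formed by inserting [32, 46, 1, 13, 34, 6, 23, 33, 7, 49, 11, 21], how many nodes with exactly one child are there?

Tree built from: [32, 46, 1, 13, 34, 6, 23, 33, 7, 49, 11, 21]
Tree (level-order array): [32, 1, 46, None, 13, 34, 49, 6, 23, 33, None, None, None, None, 7, 21, None, None, None, None, 11]
Rule: These are nodes with exactly 1 non-null child.
Per-node child counts:
  node 32: 2 child(ren)
  node 1: 1 child(ren)
  node 13: 2 child(ren)
  node 6: 1 child(ren)
  node 7: 1 child(ren)
  node 11: 0 child(ren)
  node 23: 1 child(ren)
  node 21: 0 child(ren)
  node 46: 2 child(ren)
  node 34: 1 child(ren)
  node 33: 0 child(ren)
  node 49: 0 child(ren)
Matching nodes: [1, 6, 7, 23, 34]
Count of nodes with exactly one child: 5


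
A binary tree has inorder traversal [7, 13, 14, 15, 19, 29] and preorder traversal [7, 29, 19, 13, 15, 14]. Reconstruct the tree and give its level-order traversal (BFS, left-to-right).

Inorder:  [7, 13, 14, 15, 19, 29]
Preorder: [7, 29, 19, 13, 15, 14]
Algorithm: preorder visits root first, so consume preorder in order;
for each root, split the current inorder slice at that value into
left-subtree inorder and right-subtree inorder, then recurse.
Recursive splits:
  root=7; inorder splits into left=[], right=[13, 14, 15, 19, 29]
  root=29; inorder splits into left=[13, 14, 15, 19], right=[]
  root=19; inorder splits into left=[13, 14, 15], right=[]
  root=13; inorder splits into left=[], right=[14, 15]
  root=15; inorder splits into left=[14], right=[]
  root=14; inorder splits into left=[], right=[]
Reconstructed level-order: [7, 29, 19, 13, 15, 14]


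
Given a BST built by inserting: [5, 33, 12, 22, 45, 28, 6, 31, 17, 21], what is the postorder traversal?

Tree insertion order: [5, 33, 12, 22, 45, 28, 6, 31, 17, 21]
Tree (level-order array): [5, None, 33, 12, 45, 6, 22, None, None, None, None, 17, 28, None, 21, None, 31]
Postorder traversal: [6, 21, 17, 31, 28, 22, 12, 45, 33, 5]


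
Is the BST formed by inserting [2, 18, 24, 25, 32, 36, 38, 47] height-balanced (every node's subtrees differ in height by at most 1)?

Tree (level-order array): [2, None, 18, None, 24, None, 25, None, 32, None, 36, None, 38, None, 47]
Definition: a tree is height-balanced if, at every node, |h(left) - h(right)| <= 1 (empty subtree has height -1).
Bottom-up per-node check:
  node 47: h_left=-1, h_right=-1, diff=0 [OK], height=0
  node 38: h_left=-1, h_right=0, diff=1 [OK], height=1
  node 36: h_left=-1, h_right=1, diff=2 [FAIL (|-1-1|=2 > 1)], height=2
  node 32: h_left=-1, h_right=2, diff=3 [FAIL (|-1-2|=3 > 1)], height=3
  node 25: h_left=-1, h_right=3, diff=4 [FAIL (|-1-3|=4 > 1)], height=4
  node 24: h_left=-1, h_right=4, diff=5 [FAIL (|-1-4|=5 > 1)], height=5
  node 18: h_left=-1, h_right=5, diff=6 [FAIL (|-1-5|=6 > 1)], height=6
  node 2: h_left=-1, h_right=6, diff=7 [FAIL (|-1-6|=7 > 1)], height=7
Node 36 violates the condition: |-1 - 1| = 2 > 1.
Result: Not balanced


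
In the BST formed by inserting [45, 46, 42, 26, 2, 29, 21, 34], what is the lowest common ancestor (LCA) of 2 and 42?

Tree insertion order: [45, 46, 42, 26, 2, 29, 21, 34]
Tree (level-order array): [45, 42, 46, 26, None, None, None, 2, 29, None, 21, None, 34]
In a BST, the LCA of p=2, q=42 is the first node v on the
root-to-leaf path with p <= v <= q (go left if both < v, right if both > v).
Walk from root:
  at 45: both 2 and 42 < 45, go left
  at 42: 2 <= 42 <= 42, this is the LCA
LCA = 42


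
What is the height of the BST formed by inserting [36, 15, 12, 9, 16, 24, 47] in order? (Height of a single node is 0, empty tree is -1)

Insertion order: [36, 15, 12, 9, 16, 24, 47]
Tree (level-order array): [36, 15, 47, 12, 16, None, None, 9, None, None, 24]
Compute height bottom-up (empty subtree = -1):
  height(9) = 1 + max(-1, -1) = 0
  height(12) = 1 + max(0, -1) = 1
  height(24) = 1 + max(-1, -1) = 0
  height(16) = 1 + max(-1, 0) = 1
  height(15) = 1 + max(1, 1) = 2
  height(47) = 1 + max(-1, -1) = 0
  height(36) = 1 + max(2, 0) = 3
Height = 3


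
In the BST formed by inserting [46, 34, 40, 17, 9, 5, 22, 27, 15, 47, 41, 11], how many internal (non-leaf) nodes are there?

Tree built from: [46, 34, 40, 17, 9, 5, 22, 27, 15, 47, 41, 11]
Tree (level-order array): [46, 34, 47, 17, 40, None, None, 9, 22, None, 41, 5, 15, None, 27, None, None, None, None, 11]
Rule: An internal node has at least one child.
Per-node child counts:
  node 46: 2 child(ren)
  node 34: 2 child(ren)
  node 17: 2 child(ren)
  node 9: 2 child(ren)
  node 5: 0 child(ren)
  node 15: 1 child(ren)
  node 11: 0 child(ren)
  node 22: 1 child(ren)
  node 27: 0 child(ren)
  node 40: 1 child(ren)
  node 41: 0 child(ren)
  node 47: 0 child(ren)
Matching nodes: [46, 34, 17, 9, 15, 22, 40]
Count of internal (non-leaf) nodes: 7


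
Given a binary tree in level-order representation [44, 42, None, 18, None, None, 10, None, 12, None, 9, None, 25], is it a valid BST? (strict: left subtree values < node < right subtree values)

Level-order array: [44, 42, None, 18, None, None, 10, None, 12, None, 9, None, 25]
Validate using subtree bounds (lo, hi): at each node, require lo < value < hi,
then recurse left with hi=value and right with lo=value.
Preorder trace (stopping at first violation):
  at node 44 with bounds (-inf, +inf): OK
  at node 42 with bounds (-inf, 44): OK
  at node 18 with bounds (-inf, 42): OK
  at node 10 with bounds (18, 42): VIOLATION
Node 10 violates its bound: not (18 < 10 < 42).
Result: Not a valid BST


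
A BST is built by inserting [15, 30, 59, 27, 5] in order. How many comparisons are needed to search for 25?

Search path for 25: 15 -> 30 -> 27
Found: False
Comparisons: 3


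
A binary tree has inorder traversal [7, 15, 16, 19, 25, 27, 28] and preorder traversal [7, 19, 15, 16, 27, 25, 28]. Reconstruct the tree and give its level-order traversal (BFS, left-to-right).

Inorder:  [7, 15, 16, 19, 25, 27, 28]
Preorder: [7, 19, 15, 16, 27, 25, 28]
Algorithm: preorder visits root first, so consume preorder in order;
for each root, split the current inorder slice at that value into
left-subtree inorder and right-subtree inorder, then recurse.
Recursive splits:
  root=7; inorder splits into left=[], right=[15, 16, 19, 25, 27, 28]
  root=19; inorder splits into left=[15, 16], right=[25, 27, 28]
  root=15; inorder splits into left=[], right=[16]
  root=16; inorder splits into left=[], right=[]
  root=27; inorder splits into left=[25], right=[28]
  root=25; inorder splits into left=[], right=[]
  root=28; inorder splits into left=[], right=[]
Reconstructed level-order: [7, 19, 15, 27, 16, 25, 28]


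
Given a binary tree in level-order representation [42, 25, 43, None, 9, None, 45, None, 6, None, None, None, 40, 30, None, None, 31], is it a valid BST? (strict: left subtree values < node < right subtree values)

Level-order array: [42, 25, 43, None, 9, None, 45, None, 6, None, None, None, 40, 30, None, None, 31]
Validate using subtree bounds (lo, hi): at each node, require lo < value < hi,
then recurse left with hi=value and right with lo=value.
Preorder trace (stopping at first violation):
  at node 42 with bounds (-inf, +inf): OK
  at node 25 with bounds (-inf, 42): OK
  at node 9 with bounds (25, 42): VIOLATION
Node 9 violates its bound: not (25 < 9 < 42).
Result: Not a valid BST


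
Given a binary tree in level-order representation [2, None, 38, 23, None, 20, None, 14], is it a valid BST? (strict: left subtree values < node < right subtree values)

Level-order array: [2, None, 38, 23, None, 20, None, 14]
Validate using subtree bounds (lo, hi): at each node, require lo < value < hi,
then recurse left with hi=value and right with lo=value.
Preorder trace (stopping at first violation):
  at node 2 with bounds (-inf, +inf): OK
  at node 38 with bounds (2, +inf): OK
  at node 23 with bounds (2, 38): OK
  at node 20 with bounds (2, 23): OK
  at node 14 with bounds (2, 20): OK
No violation found at any node.
Result: Valid BST


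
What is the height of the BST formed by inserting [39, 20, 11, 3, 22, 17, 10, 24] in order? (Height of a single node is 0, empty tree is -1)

Insertion order: [39, 20, 11, 3, 22, 17, 10, 24]
Tree (level-order array): [39, 20, None, 11, 22, 3, 17, None, 24, None, 10]
Compute height bottom-up (empty subtree = -1):
  height(10) = 1 + max(-1, -1) = 0
  height(3) = 1 + max(-1, 0) = 1
  height(17) = 1 + max(-1, -1) = 0
  height(11) = 1 + max(1, 0) = 2
  height(24) = 1 + max(-1, -1) = 0
  height(22) = 1 + max(-1, 0) = 1
  height(20) = 1 + max(2, 1) = 3
  height(39) = 1 + max(3, -1) = 4
Height = 4


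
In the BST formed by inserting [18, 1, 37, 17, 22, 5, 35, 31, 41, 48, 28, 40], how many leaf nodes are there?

Tree built from: [18, 1, 37, 17, 22, 5, 35, 31, 41, 48, 28, 40]
Tree (level-order array): [18, 1, 37, None, 17, 22, 41, 5, None, None, 35, 40, 48, None, None, 31, None, None, None, None, None, 28]
Rule: A leaf has 0 children.
Per-node child counts:
  node 18: 2 child(ren)
  node 1: 1 child(ren)
  node 17: 1 child(ren)
  node 5: 0 child(ren)
  node 37: 2 child(ren)
  node 22: 1 child(ren)
  node 35: 1 child(ren)
  node 31: 1 child(ren)
  node 28: 0 child(ren)
  node 41: 2 child(ren)
  node 40: 0 child(ren)
  node 48: 0 child(ren)
Matching nodes: [5, 28, 40, 48]
Count of leaf nodes: 4


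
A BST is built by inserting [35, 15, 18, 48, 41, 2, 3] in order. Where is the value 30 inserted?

Starting tree (level order): [35, 15, 48, 2, 18, 41, None, None, 3]
Insertion path: 35 -> 15 -> 18
Result: insert 30 as right child of 18
Final tree (level order): [35, 15, 48, 2, 18, 41, None, None, 3, None, 30]


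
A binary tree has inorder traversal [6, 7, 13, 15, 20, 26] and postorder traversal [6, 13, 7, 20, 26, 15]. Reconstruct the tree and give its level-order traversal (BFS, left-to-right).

Inorder:   [6, 7, 13, 15, 20, 26]
Postorder: [6, 13, 7, 20, 26, 15]
Algorithm: postorder visits root last, so walk postorder right-to-left;
each value is the root of the current inorder slice — split it at that
value, recurse on the right subtree first, then the left.
Recursive splits:
  root=15; inorder splits into left=[6, 7, 13], right=[20, 26]
  root=26; inorder splits into left=[20], right=[]
  root=20; inorder splits into left=[], right=[]
  root=7; inorder splits into left=[6], right=[13]
  root=13; inorder splits into left=[], right=[]
  root=6; inorder splits into left=[], right=[]
Reconstructed level-order: [15, 7, 26, 6, 13, 20]


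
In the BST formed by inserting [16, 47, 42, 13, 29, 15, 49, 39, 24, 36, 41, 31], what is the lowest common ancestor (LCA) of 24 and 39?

Tree insertion order: [16, 47, 42, 13, 29, 15, 49, 39, 24, 36, 41, 31]
Tree (level-order array): [16, 13, 47, None, 15, 42, 49, None, None, 29, None, None, None, 24, 39, None, None, 36, 41, 31]
In a BST, the LCA of p=24, q=39 is the first node v on the
root-to-leaf path with p <= v <= q (go left if both < v, right if both > v).
Walk from root:
  at 16: both 24 and 39 > 16, go right
  at 47: both 24 and 39 < 47, go left
  at 42: both 24 and 39 < 42, go left
  at 29: 24 <= 29 <= 39, this is the LCA
LCA = 29


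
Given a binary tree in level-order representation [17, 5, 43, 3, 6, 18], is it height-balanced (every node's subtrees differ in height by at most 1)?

Tree (level-order array): [17, 5, 43, 3, 6, 18]
Definition: a tree is height-balanced if, at every node, |h(left) - h(right)| <= 1 (empty subtree has height -1).
Bottom-up per-node check:
  node 3: h_left=-1, h_right=-1, diff=0 [OK], height=0
  node 6: h_left=-1, h_right=-1, diff=0 [OK], height=0
  node 5: h_left=0, h_right=0, diff=0 [OK], height=1
  node 18: h_left=-1, h_right=-1, diff=0 [OK], height=0
  node 43: h_left=0, h_right=-1, diff=1 [OK], height=1
  node 17: h_left=1, h_right=1, diff=0 [OK], height=2
All nodes satisfy the balance condition.
Result: Balanced


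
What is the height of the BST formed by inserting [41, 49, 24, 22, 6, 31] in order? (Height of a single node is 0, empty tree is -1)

Insertion order: [41, 49, 24, 22, 6, 31]
Tree (level-order array): [41, 24, 49, 22, 31, None, None, 6]
Compute height bottom-up (empty subtree = -1):
  height(6) = 1 + max(-1, -1) = 0
  height(22) = 1 + max(0, -1) = 1
  height(31) = 1 + max(-1, -1) = 0
  height(24) = 1 + max(1, 0) = 2
  height(49) = 1 + max(-1, -1) = 0
  height(41) = 1 + max(2, 0) = 3
Height = 3


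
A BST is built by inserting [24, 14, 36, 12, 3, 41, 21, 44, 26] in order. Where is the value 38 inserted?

Starting tree (level order): [24, 14, 36, 12, 21, 26, 41, 3, None, None, None, None, None, None, 44]
Insertion path: 24 -> 36 -> 41
Result: insert 38 as left child of 41
Final tree (level order): [24, 14, 36, 12, 21, 26, 41, 3, None, None, None, None, None, 38, 44]


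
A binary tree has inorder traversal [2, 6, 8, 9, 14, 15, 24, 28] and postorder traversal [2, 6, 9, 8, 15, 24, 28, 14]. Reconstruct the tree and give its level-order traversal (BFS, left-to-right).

Inorder:   [2, 6, 8, 9, 14, 15, 24, 28]
Postorder: [2, 6, 9, 8, 15, 24, 28, 14]
Algorithm: postorder visits root last, so walk postorder right-to-left;
each value is the root of the current inorder slice — split it at that
value, recurse on the right subtree first, then the left.
Recursive splits:
  root=14; inorder splits into left=[2, 6, 8, 9], right=[15, 24, 28]
  root=28; inorder splits into left=[15, 24], right=[]
  root=24; inorder splits into left=[15], right=[]
  root=15; inorder splits into left=[], right=[]
  root=8; inorder splits into left=[2, 6], right=[9]
  root=9; inorder splits into left=[], right=[]
  root=6; inorder splits into left=[2], right=[]
  root=2; inorder splits into left=[], right=[]
Reconstructed level-order: [14, 8, 28, 6, 9, 24, 2, 15]


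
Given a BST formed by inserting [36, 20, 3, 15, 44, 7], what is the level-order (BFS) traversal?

Tree insertion order: [36, 20, 3, 15, 44, 7]
Tree (level-order array): [36, 20, 44, 3, None, None, None, None, 15, 7]
BFS from the root, enqueuing left then right child of each popped node:
  queue [36] -> pop 36, enqueue [20, 44], visited so far: [36]
  queue [20, 44] -> pop 20, enqueue [3], visited so far: [36, 20]
  queue [44, 3] -> pop 44, enqueue [none], visited so far: [36, 20, 44]
  queue [3] -> pop 3, enqueue [15], visited so far: [36, 20, 44, 3]
  queue [15] -> pop 15, enqueue [7], visited so far: [36, 20, 44, 3, 15]
  queue [7] -> pop 7, enqueue [none], visited so far: [36, 20, 44, 3, 15, 7]
Result: [36, 20, 44, 3, 15, 7]


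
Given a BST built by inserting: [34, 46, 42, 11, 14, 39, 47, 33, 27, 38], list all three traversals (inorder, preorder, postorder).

Tree insertion order: [34, 46, 42, 11, 14, 39, 47, 33, 27, 38]
Tree (level-order array): [34, 11, 46, None, 14, 42, 47, None, 33, 39, None, None, None, 27, None, 38]
Inorder (L, root, R): [11, 14, 27, 33, 34, 38, 39, 42, 46, 47]
Preorder (root, L, R): [34, 11, 14, 33, 27, 46, 42, 39, 38, 47]
Postorder (L, R, root): [27, 33, 14, 11, 38, 39, 42, 47, 46, 34]


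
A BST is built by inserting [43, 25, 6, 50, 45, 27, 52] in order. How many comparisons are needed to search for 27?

Search path for 27: 43 -> 25 -> 27
Found: True
Comparisons: 3


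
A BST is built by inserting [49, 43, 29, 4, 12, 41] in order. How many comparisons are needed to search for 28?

Search path for 28: 49 -> 43 -> 29 -> 4 -> 12
Found: False
Comparisons: 5


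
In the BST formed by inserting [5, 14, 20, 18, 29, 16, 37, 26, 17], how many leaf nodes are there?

Tree built from: [5, 14, 20, 18, 29, 16, 37, 26, 17]
Tree (level-order array): [5, None, 14, None, 20, 18, 29, 16, None, 26, 37, None, 17]
Rule: A leaf has 0 children.
Per-node child counts:
  node 5: 1 child(ren)
  node 14: 1 child(ren)
  node 20: 2 child(ren)
  node 18: 1 child(ren)
  node 16: 1 child(ren)
  node 17: 0 child(ren)
  node 29: 2 child(ren)
  node 26: 0 child(ren)
  node 37: 0 child(ren)
Matching nodes: [17, 26, 37]
Count of leaf nodes: 3


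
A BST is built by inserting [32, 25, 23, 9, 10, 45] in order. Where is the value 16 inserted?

Starting tree (level order): [32, 25, 45, 23, None, None, None, 9, None, None, 10]
Insertion path: 32 -> 25 -> 23 -> 9 -> 10
Result: insert 16 as right child of 10
Final tree (level order): [32, 25, 45, 23, None, None, None, 9, None, None, 10, None, 16]


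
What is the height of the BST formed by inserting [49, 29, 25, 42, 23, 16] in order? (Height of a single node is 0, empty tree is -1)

Insertion order: [49, 29, 25, 42, 23, 16]
Tree (level-order array): [49, 29, None, 25, 42, 23, None, None, None, 16]
Compute height bottom-up (empty subtree = -1):
  height(16) = 1 + max(-1, -1) = 0
  height(23) = 1 + max(0, -1) = 1
  height(25) = 1 + max(1, -1) = 2
  height(42) = 1 + max(-1, -1) = 0
  height(29) = 1 + max(2, 0) = 3
  height(49) = 1 + max(3, -1) = 4
Height = 4


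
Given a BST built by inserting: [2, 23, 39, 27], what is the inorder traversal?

Tree insertion order: [2, 23, 39, 27]
Tree (level-order array): [2, None, 23, None, 39, 27]
Inorder traversal: [2, 23, 27, 39]


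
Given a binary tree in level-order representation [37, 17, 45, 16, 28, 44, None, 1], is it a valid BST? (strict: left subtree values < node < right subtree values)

Level-order array: [37, 17, 45, 16, 28, 44, None, 1]
Validate using subtree bounds (lo, hi): at each node, require lo < value < hi,
then recurse left with hi=value and right with lo=value.
Preorder trace (stopping at first violation):
  at node 37 with bounds (-inf, +inf): OK
  at node 17 with bounds (-inf, 37): OK
  at node 16 with bounds (-inf, 17): OK
  at node 1 with bounds (-inf, 16): OK
  at node 28 with bounds (17, 37): OK
  at node 45 with bounds (37, +inf): OK
  at node 44 with bounds (37, 45): OK
No violation found at any node.
Result: Valid BST


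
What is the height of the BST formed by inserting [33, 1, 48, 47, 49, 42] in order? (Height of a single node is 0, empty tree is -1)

Insertion order: [33, 1, 48, 47, 49, 42]
Tree (level-order array): [33, 1, 48, None, None, 47, 49, 42]
Compute height bottom-up (empty subtree = -1):
  height(1) = 1 + max(-1, -1) = 0
  height(42) = 1 + max(-1, -1) = 0
  height(47) = 1 + max(0, -1) = 1
  height(49) = 1 + max(-1, -1) = 0
  height(48) = 1 + max(1, 0) = 2
  height(33) = 1 + max(0, 2) = 3
Height = 3


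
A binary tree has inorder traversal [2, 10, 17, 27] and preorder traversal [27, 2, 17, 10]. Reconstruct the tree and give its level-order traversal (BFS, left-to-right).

Inorder:  [2, 10, 17, 27]
Preorder: [27, 2, 17, 10]
Algorithm: preorder visits root first, so consume preorder in order;
for each root, split the current inorder slice at that value into
left-subtree inorder and right-subtree inorder, then recurse.
Recursive splits:
  root=27; inorder splits into left=[2, 10, 17], right=[]
  root=2; inorder splits into left=[], right=[10, 17]
  root=17; inorder splits into left=[10], right=[]
  root=10; inorder splits into left=[], right=[]
Reconstructed level-order: [27, 2, 17, 10]


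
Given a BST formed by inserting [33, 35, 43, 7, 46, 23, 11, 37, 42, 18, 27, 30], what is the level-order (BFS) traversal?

Tree insertion order: [33, 35, 43, 7, 46, 23, 11, 37, 42, 18, 27, 30]
Tree (level-order array): [33, 7, 35, None, 23, None, 43, 11, 27, 37, 46, None, 18, None, 30, None, 42]
BFS from the root, enqueuing left then right child of each popped node:
  queue [33] -> pop 33, enqueue [7, 35], visited so far: [33]
  queue [7, 35] -> pop 7, enqueue [23], visited so far: [33, 7]
  queue [35, 23] -> pop 35, enqueue [43], visited so far: [33, 7, 35]
  queue [23, 43] -> pop 23, enqueue [11, 27], visited so far: [33, 7, 35, 23]
  queue [43, 11, 27] -> pop 43, enqueue [37, 46], visited so far: [33, 7, 35, 23, 43]
  queue [11, 27, 37, 46] -> pop 11, enqueue [18], visited so far: [33, 7, 35, 23, 43, 11]
  queue [27, 37, 46, 18] -> pop 27, enqueue [30], visited so far: [33, 7, 35, 23, 43, 11, 27]
  queue [37, 46, 18, 30] -> pop 37, enqueue [42], visited so far: [33, 7, 35, 23, 43, 11, 27, 37]
  queue [46, 18, 30, 42] -> pop 46, enqueue [none], visited so far: [33, 7, 35, 23, 43, 11, 27, 37, 46]
  queue [18, 30, 42] -> pop 18, enqueue [none], visited so far: [33, 7, 35, 23, 43, 11, 27, 37, 46, 18]
  queue [30, 42] -> pop 30, enqueue [none], visited so far: [33, 7, 35, 23, 43, 11, 27, 37, 46, 18, 30]
  queue [42] -> pop 42, enqueue [none], visited so far: [33, 7, 35, 23, 43, 11, 27, 37, 46, 18, 30, 42]
Result: [33, 7, 35, 23, 43, 11, 27, 37, 46, 18, 30, 42]


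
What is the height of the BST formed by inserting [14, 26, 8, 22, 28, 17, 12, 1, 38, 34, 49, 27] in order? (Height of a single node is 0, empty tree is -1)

Insertion order: [14, 26, 8, 22, 28, 17, 12, 1, 38, 34, 49, 27]
Tree (level-order array): [14, 8, 26, 1, 12, 22, 28, None, None, None, None, 17, None, 27, 38, None, None, None, None, 34, 49]
Compute height bottom-up (empty subtree = -1):
  height(1) = 1 + max(-1, -1) = 0
  height(12) = 1 + max(-1, -1) = 0
  height(8) = 1 + max(0, 0) = 1
  height(17) = 1 + max(-1, -1) = 0
  height(22) = 1 + max(0, -1) = 1
  height(27) = 1 + max(-1, -1) = 0
  height(34) = 1 + max(-1, -1) = 0
  height(49) = 1 + max(-1, -1) = 0
  height(38) = 1 + max(0, 0) = 1
  height(28) = 1 + max(0, 1) = 2
  height(26) = 1 + max(1, 2) = 3
  height(14) = 1 + max(1, 3) = 4
Height = 4


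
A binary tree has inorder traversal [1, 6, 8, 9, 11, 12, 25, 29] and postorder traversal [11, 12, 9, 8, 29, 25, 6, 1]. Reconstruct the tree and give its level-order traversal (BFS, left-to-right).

Inorder:   [1, 6, 8, 9, 11, 12, 25, 29]
Postorder: [11, 12, 9, 8, 29, 25, 6, 1]
Algorithm: postorder visits root last, so walk postorder right-to-left;
each value is the root of the current inorder slice — split it at that
value, recurse on the right subtree first, then the left.
Recursive splits:
  root=1; inorder splits into left=[], right=[6, 8, 9, 11, 12, 25, 29]
  root=6; inorder splits into left=[], right=[8, 9, 11, 12, 25, 29]
  root=25; inorder splits into left=[8, 9, 11, 12], right=[29]
  root=29; inorder splits into left=[], right=[]
  root=8; inorder splits into left=[], right=[9, 11, 12]
  root=9; inorder splits into left=[], right=[11, 12]
  root=12; inorder splits into left=[11], right=[]
  root=11; inorder splits into left=[], right=[]
Reconstructed level-order: [1, 6, 25, 8, 29, 9, 12, 11]


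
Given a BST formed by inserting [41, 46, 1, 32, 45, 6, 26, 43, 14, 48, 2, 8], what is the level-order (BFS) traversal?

Tree insertion order: [41, 46, 1, 32, 45, 6, 26, 43, 14, 48, 2, 8]
Tree (level-order array): [41, 1, 46, None, 32, 45, 48, 6, None, 43, None, None, None, 2, 26, None, None, None, None, 14, None, 8]
BFS from the root, enqueuing left then right child of each popped node:
  queue [41] -> pop 41, enqueue [1, 46], visited so far: [41]
  queue [1, 46] -> pop 1, enqueue [32], visited so far: [41, 1]
  queue [46, 32] -> pop 46, enqueue [45, 48], visited so far: [41, 1, 46]
  queue [32, 45, 48] -> pop 32, enqueue [6], visited so far: [41, 1, 46, 32]
  queue [45, 48, 6] -> pop 45, enqueue [43], visited so far: [41, 1, 46, 32, 45]
  queue [48, 6, 43] -> pop 48, enqueue [none], visited so far: [41, 1, 46, 32, 45, 48]
  queue [6, 43] -> pop 6, enqueue [2, 26], visited so far: [41, 1, 46, 32, 45, 48, 6]
  queue [43, 2, 26] -> pop 43, enqueue [none], visited so far: [41, 1, 46, 32, 45, 48, 6, 43]
  queue [2, 26] -> pop 2, enqueue [none], visited so far: [41, 1, 46, 32, 45, 48, 6, 43, 2]
  queue [26] -> pop 26, enqueue [14], visited so far: [41, 1, 46, 32, 45, 48, 6, 43, 2, 26]
  queue [14] -> pop 14, enqueue [8], visited so far: [41, 1, 46, 32, 45, 48, 6, 43, 2, 26, 14]
  queue [8] -> pop 8, enqueue [none], visited so far: [41, 1, 46, 32, 45, 48, 6, 43, 2, 26, 14, 8]
Result: [41, 1, 46, 32, 45, 48, 6, 43, 2, 26, 14, 8]


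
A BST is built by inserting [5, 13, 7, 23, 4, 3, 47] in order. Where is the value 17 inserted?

Starting tree (level order): [5, 4, 13, 3, None, 7, 23, None, None, None, None, None, 47]
Insertion path: 5 -> 13 -> 23
Result: insert 17 as left child of 23
Final tree (level order): [5, 4, 13, 3, None, 7, 23, None, None, None, None, 17, 47]


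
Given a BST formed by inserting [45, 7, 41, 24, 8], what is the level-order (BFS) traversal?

Tree insertion order: [45, 7, 41, 24, 8]
Tree (level-order array): [45, 7, None, None, 41, 24, None, 8]
BFS from the root, enqueuing left then right child of each popped node:
  queue [45] -> pop 45, enqueue [7], visited so far: [45]
  queue [7] -> pop 7, enqueue [41], visited so far: [45, 7]
  queue [41] -> pop 41, enqueue [24], visited so far: [45, 7, 41]
  queue [24] -> pop 24, enqueue [8], visited so far: [45, 7, 41, 24]
  queue [8] -> pop 8, enqueue [none], visited so far: [45, 7, 41, 24, 8]
Result: [45, 7, 41, 24, 8]


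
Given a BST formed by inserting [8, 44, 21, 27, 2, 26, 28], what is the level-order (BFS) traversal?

Tree insertion order: [8, 44, 21, 27, 2, 26, 28]
Tree (level-order array): [8, 2, 44, None, None, 21, None, None, 27, 26, 28]
BFS from the root, enqueuing left then right child of each popped node:
  queue [8] -> pop 8, enqueue [2, 44], visited so far: [8]
  queue [2, 44] -> pop 2, enqueue [none], visited so far: [8, 2]
  queue [44] -> pop 44, enqueue [21], visited so far: [8, 2, 44]
  queue [21] -> pop 21, enqueue [27], visited so far: [8, 2, 44, 21]
  queue [27] -> pop 27, enqueue [26, 28], visited so far: [8, 2, 44, 21, 27]
  queue [26, 28] -> pop 26, enqueue [none], visited so far: [8, 2, 44, 21, 27, 26]
  queue [28] -> pop 28, enqueue [none], visited so far: [8, 2, 44, 21, 27, 26, 28]
Result: [8, 2, 44, 21, 27, 26, 28]


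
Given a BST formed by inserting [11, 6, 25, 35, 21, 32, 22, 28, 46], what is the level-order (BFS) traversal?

Tree insertion order: [11, 6, 25, 35, 21, 32, 22, 28, 46]
Tree (level-order array): [11, 6, 25, None, None, 21, 35, None, 22, 32, 46, None, None, 28]
BFS from the root, enqueuing left then right child of each popped node:
  queue [11] -> pop 11, enqueue [6, 25], visited so far: [11]
  queue [6, 25] -> pop 6, enqueue [none], visited so far: [11, 6]
  queue [25] -> pop 25, enqueue [21, 35], visited so far: [11, 6, 25]
  queue [21, 35] -> pop 21, enqueue [22], visited so far: [11, 6, 25, 21]
  queue [35, 22] -> pop 35, enqueue [32, 46], visited so far: [11, 6, 25, 21, 35]
  queue [22, 32, 46] -> pop 22, enqueue [none], visited so far: [11, 6, 25, 21, 35, 22]
  queue [32, 46] -> pop 32, enqueue [28], visited so far: [11, 6, 25, 21, 35, 22, 32]
  queue [46, 28] -> pop 46, enqueue [none], visited so far: [11, 6, 25, 21, 35, 22, 32, 46]
  queue [28] -> pop 28, enqueue [none], visited so far: [11, 6, 25, 21, 35, 22, 32, 46, 28]
Result: [11, 6, 25, 21, 35, 22, 32, 46, 28]


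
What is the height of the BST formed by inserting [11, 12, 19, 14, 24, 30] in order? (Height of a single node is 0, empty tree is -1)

Insertion order: [11, 12, 19, 14, 24, 30]
Tree (level-order array): [11, None, 12, None, 19, 14, 24, None, None, None, 30]
Compute height bottom-up (empty subtree = -1):
  height(14) = 1 + max(-1, -1) = 0
  height(30) = 1 + max(-1, -1) = 0
  height(24) = 1 + max(-1, 0) = 1
  height(19) = 1 + max(0, 1) = 2
  height(12) = 1 + max(-1, 2) = 3
  height(11) = 1 + max(-1, 3) = 4
Height = 4


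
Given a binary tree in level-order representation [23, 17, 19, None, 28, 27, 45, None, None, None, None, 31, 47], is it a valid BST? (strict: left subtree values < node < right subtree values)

Level-order array: [23, 17, 19, None, 28, 27, 45, None, None, None, None, 31, 47]
Validate using subtree bounds (lo, hi): at each node, require lo < value < hi,
then recurse left with hi=value and right with lo=value.
Preorder trace (stopping at first violation):
  at node 23 with bounds (-inf, +inf): OK
  at node 17 with bounds (-inf, 23): OK
  at node 28 with bounds (17, 23): VIOLATION
Node 28 violates its bound: not (17 < 28 < 23).
Result: Not a valid BST


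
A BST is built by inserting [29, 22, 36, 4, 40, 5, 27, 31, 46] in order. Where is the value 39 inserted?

Starting tree (level order): [29, 22, 36, 4, 27, 31, 40, None, 5, None, None, None, None, None, 46]
Insertion path: 29 -> 36 -> 40
Result: insert 39 as left child of 40
Final tree (level order): [29, 22, 36, 4, 27, 31, 40, None, 5, None, None, None, None, 39, 46]


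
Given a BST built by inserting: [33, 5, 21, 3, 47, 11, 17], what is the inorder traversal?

Tree insertion order: [33, 5, 21, 3, 47, 11, 17]
Tree (level-order array): [33, 5, 47, 3, 21, None, None, None, None, 11, None, None, 17]
Inorder traversal: [3, 5, 11, 17, 21, 33, 47]


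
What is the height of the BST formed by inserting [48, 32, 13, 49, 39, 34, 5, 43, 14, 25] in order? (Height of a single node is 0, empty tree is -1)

Insertion order: [48, 32, 13, 49, 39, 34, 5, 43, 14, 25]
Tree (level-order array): [48, 32, 49, 13, 39, None, None, 5, 14, 34, 43, None, None, None, 25]
Compute height bottom-up (empty subtree = -1):
  height(5) = 1 + max(-1, -1) = 0
  height(25) = 1 + max(-1, -1) = 0
  height(14) = 1 + max(-1, 0) = 1
  height(13) = 1 + max(0, 1) = 2
  height(34) = 1 + max(-1, -1) = 0
  height(43) = 1 + max(-1, -1) = 0
  height(39) = 1 + max(0, 0) = 1
  height(32) = 1 + max(2, 1) = 3
  height(49) = 1 + max(-1, -1) = 0
  height(48) = 1 + max(3, 0) = 4
Height = 4


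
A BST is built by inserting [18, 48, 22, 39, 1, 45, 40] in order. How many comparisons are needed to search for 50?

Search path for 50: 18 -> 48
Found: False
Comparisons: 2


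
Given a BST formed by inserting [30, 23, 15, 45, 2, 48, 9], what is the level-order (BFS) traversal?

Tree insertion order: [30, 23, 15, 45, 2, 48, 9]
Tree (level-order array): [30, 23, 45, 15, None, None, 48, 2, None, None, None, None, 9]
BFS from the root, enqueuing left then right child of each popped node:
  queue [30] -> pop 30, enqueue [23, 45], visited so far: [30]
  queue [23, 45] -> pop 23, enqueue [15], visited so far: [30, 23]
  queue [45, 15] -> pop 45, enqueue [48], visited so far: [30, 23, 45]
  queue [15, 48] -> pop 15, enqueue [2], visited so far: [30, 23, 45, 15]
  queue [48, 2] -> pop 48, enqueue [none], visited so far: [30, 23, 45, 15, 48]
  queue [2] -> pop 2, enqueue [9], visited so far: [30, 23, 45, 15, 48, 2]
  queue [9] -> pop 9, enqueue [none], visited so far: [30, 23, 45, 15, 48, 2, 9]
Result: [30, 23, 45, 15, 48, 2, 9]


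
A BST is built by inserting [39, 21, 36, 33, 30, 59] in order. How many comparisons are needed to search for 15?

Search path for 15: 39 -> 21
Found: False
Comparisons: 2


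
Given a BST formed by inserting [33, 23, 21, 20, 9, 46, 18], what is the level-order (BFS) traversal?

Tree insertion order: [33, 23, 21, 20, 9, 46, 18]
Tree (level-order array): [33, 23, 46, 21, None, None, None, 20, None, 9, None, None, 18]
BFS from the root, enqueuing left then right child of each popped node:
  queue [33] -> pop 33, enqueue [23, 46], visited so far: [33]
  queue [23, 46] -> pop 23, enqueue [21], visited so far: [33, 23]
  queue [46, 21] -> pop 46, enqueue [none], visited so far: [33, 23, 46]
  queue [21] -> pop 21, enqueue [20], visited so far: [33, 23, 46, 21]
  queue [20] -> pop 20, enqueue [9], visited so far: [33, 23, 46, 21, 20]
  queue [9] -> pop 9, enqueue [18], visited so far: [33, 23, 46, 21, 20, 9]
  queue [18] -> pop 18, enqueue [none], visited so far: [33, 23, 46, 21, 20, 9, 18]
Result: [33, 23, 46, 21, 20, 9, 18]


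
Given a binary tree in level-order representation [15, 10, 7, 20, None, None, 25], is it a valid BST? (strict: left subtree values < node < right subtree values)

Level-order array: [15, 10, 7, 20, None, None, 25]
Validate using subtree bounds (lo, hi): at each node, require lo < value < hi,
then recurse left with hi=value and right with lo=value.
Preorder trace (stopping at first violation):
  at node 15 with bounds (-inf, +inf): OK
  at node 10 with bounds (-inf, 15): OK
  at node 20 with bounds (-inf, 10): VIOLATION
Node 20 violates its bound: not (-inf < 20 < 10).
Result: Not a valid BST


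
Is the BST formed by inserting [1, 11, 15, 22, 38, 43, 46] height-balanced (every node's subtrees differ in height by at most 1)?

Tree (level-order array): [1, None, 11, None, 15, None, 22, None, 38, None, 43, None, 46]
Definition: a tree is height-balanced if, at every node, |h(left) - h(right)| <= 1 (empty subtree has height -1).
Bottom-up per-node check:
  node 46: h_left=-1, h_right=-1, diff=0 [OK], height=0
  node 43: h_left=-1, h_right=0, diff=1 [OK], height=1
  node 38: h_left=-1, h_right=1, diff=2 [FAIL (|-1-1|=2 > 1)], height=2
  node 22: h_left=-1, h_right=2, diff=3 [FAIL (|-1-2|=3 > 1)], height=3
  node 15: h_left=-1, h_right=3, diff=4 [FAIL (|-1-3|=4 > 1)], height=4
  node 11: h_left=-1, h_right=4, diff=5 [FAIL (|-1-4|=5 > 1)], height=5
  node 1: h_left=-1, h_right=5, diff=6 [FAIL (|-1-5|=6 > 1)], height=6
Node 38 violates the condition: |-1 - 1| = 2 > 1.
Result: Not balanced


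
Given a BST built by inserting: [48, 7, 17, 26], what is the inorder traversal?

Tree insertion order: [48, 7, 17, 26]
Tree (level-order array): [48, 7, None, None, 17, None, 26]
Inorder traversal: [7, 17, 26, 48]


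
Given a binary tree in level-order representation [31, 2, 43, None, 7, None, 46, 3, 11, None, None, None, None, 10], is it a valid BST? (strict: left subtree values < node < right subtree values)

Level-order array: [31, 2, 43, None, 7, None, 46, 3, 11, None, None, None, None, 10]
Validate using subtree bounds (lo, hi): at each node, require lo < value < hi,
then recurse left with hi=value and right with lo=value.
Preorder trace (stopping at first violation):
  at node 31 with bounds (-inf, +inf): OK
  at node 2 with bounds (-inf, 31): OK
  at node 7 with bounds (2, 31): OK
  at node 3 with bounds (2, 7): OK
  at node 11 with bounds (7, 31): OK
  at node 10 with bounds (7, 11): OK
  at node 43 with bounds (31, +inf): OK
  at node 46 with bounds (43, +inf): OK
No violation found at any node.
Result: Valid BST


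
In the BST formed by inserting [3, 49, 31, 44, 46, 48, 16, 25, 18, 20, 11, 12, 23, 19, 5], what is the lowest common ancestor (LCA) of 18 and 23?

Tree insertion order: [3, 49, 31, 44, 46, 48, 16, 25, 18, 20, 11, 12, 23, 19, 5]
Tree (level-order array): [3, None, 49, 31, None, 16, 44, 11, 25, None, 46, 5, 12, 18, None, None, 48, None, None, None, None, None, 20, None, None, 19, 23]
In a BST, the LCA of p=18, q=23 is the first node v on the
root-to-leaf path with p <= v <= q (go left if both < v, right if both > v).
Walk from root:
  at 3: both 18 and 23 > 3, go right
  at 49: both 18 and 23 < 49, go left
  at 31: both 18 and 23 < 31, go left
  at 16: both 18 and 23 > 16, go right
  at 25: both 18 and 23 < 25, go left
  at 18: 18 <= 18 <= 23, this is the LCA
LCA = 18


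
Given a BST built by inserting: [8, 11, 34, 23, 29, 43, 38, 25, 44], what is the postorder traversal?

Tree insertion order: [8, 11, 34, 23, 29, 43, 38, 25, 44]
Tree (level-order array): [8, None, 11, None, 34, 23, 43, None, 29, 38, 44, 25]
Postorder traversal: [25, 29, 23, 38, 44, 43, 34, 11, 8]


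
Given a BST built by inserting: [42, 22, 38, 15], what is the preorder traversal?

Tree insertion order: [42, 22, 38, 15]
Tree (level-order array): [42, 22, None, 15, 38]
Preorder traversal: [42, 22, 15, 38]


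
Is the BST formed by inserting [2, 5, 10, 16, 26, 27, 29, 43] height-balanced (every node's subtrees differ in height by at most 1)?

Tree (level-order array): [2, None, 5, None, 10, None, 16, None, 26, None, 27, None, 29, None, 43]
Definition: a tree is height-balanced if, at every node, |h(left) - h(right)| <= 1 (empty subtree has height -1).
Bottom-up per-node check:
  node 43: h_left=-1, h_right=-1, diff=0 [OK], height=0
  node 29: h_left=-1, h_right=0, diff=1 [OK], height=1
  node 27: h_left=-1, h_right=1, diff=2 [FAIL (|-1-1|=2 > 1)], height=2
  node 26: h_left=-1, h_right=2, diff=3 [FAIL (|-1-2|=3 > 1)], height=3
  node 16: h_left=-1, h_right=3, diff=4 [FAIL (|-1-3|=4 > 1)], height=4
  node 10: h_left=-1, h_right=4, diff=5 [FAIL (|-1-4|=5 > 1)], height=5
  node 5: h_left=-1, h_right=5, diff=6 [FAIL (|-1-5|=6 > 1)], height=6
  node 2: h_left=-1, h_right=6, diff=7 [FAIL (|-1-6|=7 > 1)], height=7
Node 27 violates the condition: |-1 - 1| = 2 > 1.
Result: Not balanced


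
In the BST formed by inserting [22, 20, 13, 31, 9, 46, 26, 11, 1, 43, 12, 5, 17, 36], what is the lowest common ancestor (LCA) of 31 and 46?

Tree insertion order: [22, 20, 13, 31, 9, 46, 26, 11, 1, 43, 12, 5, 17, 36]
Tree (level-order array): [22, 20, 31, 13, None, 26, 46, 9, 17, None, None, 43, None, 1, 11, None, None, 36, None, None, 5, None, 12]
In a BST, the LCA of p=31, q=46 is the first node v on the
root-to-leaf path with p <= v <= q (go left if both < v, right if both > v).
Walk from root:
  at 22: both 31 and 46 > 22, go right
  at 31: 31 <= 31 <= 46, this is the LCA
LCA = 31
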